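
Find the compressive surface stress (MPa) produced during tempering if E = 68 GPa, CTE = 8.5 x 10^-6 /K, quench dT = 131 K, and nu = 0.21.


Tempering stress: sigma = E * alpha * dT / (1 - nu)
  E (MPa) = 68 * 1000 = 68000
  Numerator = 68000 * (8.5 x 10^-6) * 131 = 75.718
  Denominator = 1 - 0.21 = 0.79
  sigma = 75.718 / 0.79 = 95.8 MPa

95.8 MPa


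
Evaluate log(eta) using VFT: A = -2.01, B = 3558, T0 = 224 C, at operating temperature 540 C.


VFT equation: log(eta) = A + B / (T - T0)
  T - T0 = 540 - 224 = 316
  B / (T - T0) = 3558 / 316 = 11.259
  log(eta) = -2.01 + 11.259 = 9.249

9.249


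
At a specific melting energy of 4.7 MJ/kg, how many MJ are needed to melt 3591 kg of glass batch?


Total energy = mass * specific energy
  E = 3591 * 4.7 = 16877.7 MJ

16877.7 MJ


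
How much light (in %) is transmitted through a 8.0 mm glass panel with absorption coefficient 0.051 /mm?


Beer-Lambert law: T = exp(-alpha * thickness)
  exponent = -0.051 * 8.0 = -0.408
  T = exp(-0.408) = 0.665
  Percentage = 0.665 * 100 = 66.5%

66.5%


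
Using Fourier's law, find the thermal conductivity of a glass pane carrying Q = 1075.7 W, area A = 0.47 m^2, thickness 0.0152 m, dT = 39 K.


Fourier's law rearranged: k = Q * t / (A * dT)
  Numerator = 1075.7 * 0.0152 = 16.35064
  Denominator = 0.47 * 39 = 18.33
  k = 16.35064 / 18.33 = 0.892 W/mK

0.892 W/mK


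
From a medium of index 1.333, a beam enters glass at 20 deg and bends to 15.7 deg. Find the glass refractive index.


Apply Snell's law: n1 * sin(theta1) = n2 * sin(theta2)
  n2 = n1 * sin(theta1) / sin(theta2)
  sin(20) = 0.34202
  sin(15.7) = 0.2706
  n2 = 1.333 * 0.34202 / 0.2706 = 1.6848

1.6848


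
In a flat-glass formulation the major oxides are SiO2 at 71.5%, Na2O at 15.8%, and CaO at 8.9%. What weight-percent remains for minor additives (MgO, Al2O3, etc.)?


Sum the three major oxides:
  SiO2 + Na2O + CaO = 71.5 + 15.8 + 8.9 = 96.2%
Subtract from 100%:
  Others = 100 - 96.2 = 3.8%

3.8%


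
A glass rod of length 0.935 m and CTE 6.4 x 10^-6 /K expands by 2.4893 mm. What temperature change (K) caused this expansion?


Rearrange dL = alpha * L0 * dT for dT:
  dT = dL / (alpha * L0)
  dL (m) = 2.4893 / 1000 = 0.0024893
  dT = 0.0024893 / ((6.4 x 10^-6) * 0.935) = 416.0 K

416.0 K


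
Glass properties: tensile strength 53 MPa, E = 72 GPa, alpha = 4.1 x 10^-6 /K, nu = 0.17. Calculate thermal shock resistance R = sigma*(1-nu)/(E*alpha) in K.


Thermal shock resistance: R = sigma * (1 - nu) / (E * alpha)
  Numerator = 53 * (1 - 0.17) = 43.99
  Denominator = 72 * 1000 * (4.1 x 10^-6) = 0.2952
  R = 43.99 / 0.2952 = 149.0 K

149.0 K


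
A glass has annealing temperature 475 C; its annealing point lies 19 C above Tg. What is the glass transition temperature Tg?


Rearrange T_anneal = Tg + offset for Tg:
  Tg = T_anneal - offset = 475 - 19 = 456 C

456 C


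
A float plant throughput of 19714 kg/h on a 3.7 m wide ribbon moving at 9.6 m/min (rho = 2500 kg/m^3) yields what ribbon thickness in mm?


Ribbon cross-section from mass balance:
  Volume rate = throughput / density = 19714 / 2500 = 7.8856 m^3/h
  thickness = volume rate / (speed * 60 * width), i.e.
  thickness = throughput / (60 * speed * width * density) * 1000
  thickness = 19714 / (60 * 9.6 * 3.7 * 2500) * 1000 = 3.7 mm

3.7 mm


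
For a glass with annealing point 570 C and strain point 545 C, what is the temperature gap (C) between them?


Gap = T_anneal - T_strain:
  gap = 570 - 545 = 25 C

25 C


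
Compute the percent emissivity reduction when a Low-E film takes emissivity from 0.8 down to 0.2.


Percentage reduction = (1 - coated/uncoated) * 100
  Ratio = 0.2 / 0.8 = 0.25
  Reduction = (1 - 0.25) * 100 = 75.0%

75.0%


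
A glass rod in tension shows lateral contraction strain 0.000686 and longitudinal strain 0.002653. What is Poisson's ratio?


Poisson's ratio: nu = lateral strain / axial strain
  nu = 0.000686 / 0.002653 = 0.2586

0.2586


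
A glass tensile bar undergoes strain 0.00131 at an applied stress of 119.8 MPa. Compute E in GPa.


Young's modulus: E = stress / strain
  E = 119.8 MPa / 0.00131 = 91450.38 MPa
Convert to GPa: 91450.38 / 1000 = 91.45 GPa

91.45 GPa


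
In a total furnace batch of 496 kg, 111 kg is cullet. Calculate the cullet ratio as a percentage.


Cullet ratio = (cullet mass / total batch mass) * 100
  Ratio = 111 / 496 * 100 = 22.38%

22.38%


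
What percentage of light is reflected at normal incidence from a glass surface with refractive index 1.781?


Fresnel reflectance at normal incidence:
  R = ((n - 1)/(n + 1))^2
  (n - 1)/(n + 1) = (1.781 - 1)/(1.781 + 1) = 0.280834
  R = 0.280834^2 = 0.0788677
  R(%) = 0.0788677 * 100 = 7.887%

7.887%


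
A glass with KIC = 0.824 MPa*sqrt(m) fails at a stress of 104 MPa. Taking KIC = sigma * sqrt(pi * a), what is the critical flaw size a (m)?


Rearrange KIC = sigma * sqrt(pi * a):
  sqrt(pi * a) = KIC / sigma
  sqrt(pi * a) = 0.824 / 104 = 0.007923
  a = (KIC / sigma)^2 / pi
  a = 0.007923^2 / pi = 0.00002 m

0.00002 m


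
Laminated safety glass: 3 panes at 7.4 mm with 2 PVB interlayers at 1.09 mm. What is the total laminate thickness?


Total thickness = glass contribution + PVB contribution
  Glass: 3 * 7.4 = 22.2 mm
  PVB: 2 * 1.09 = 2.18 mm
  Total = 22.2 + 2.18 = 24.38 mm

24.38 mm


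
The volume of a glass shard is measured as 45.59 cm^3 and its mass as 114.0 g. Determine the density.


Use the definition of density:
  rho = mass / volume
  rho = 114.0 / 45.59 = 2.501 g/cm^3

2.501 g/cm^3


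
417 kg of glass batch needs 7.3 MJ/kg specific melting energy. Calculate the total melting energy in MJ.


Total energy = mass * specific energy
  E = 417 * 7.3 = 3044.1 MJ

3044.1 MJ


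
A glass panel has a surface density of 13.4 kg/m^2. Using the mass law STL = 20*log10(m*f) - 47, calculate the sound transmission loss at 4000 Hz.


Mass law: STL = 20 * log10(m * f) - 47
  m * f = 13.4 * 4000 = 53600
  log10(53600) = 4.72916
  STL = 20 * 4.72916 - 47 = 94.5832 - 47 = 47.6 dB

47.6 dB


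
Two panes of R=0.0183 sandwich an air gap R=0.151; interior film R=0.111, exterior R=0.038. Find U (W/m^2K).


Total thermal resistance (series):
  R_total = R_in + R_glass + R_air + R_glass + R_out
  R_total = 0.111 + 0.0183 + 0.151 + 0.0183 + 0.038 = 0.3366 m^2K/W
U-value = 1 / R_total = 1 / 0.3366 = 2.971 W/m^2K

2.971 W/m^2K


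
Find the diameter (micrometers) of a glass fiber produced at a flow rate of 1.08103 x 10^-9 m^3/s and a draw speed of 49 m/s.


Cross-sectional area from continuity:
  A = Q / v = 1.08103 x 10^-9 / 49 = 2.206184 x 10^-11 m^2
Diameter from circular cross-section:
  d = sqrt(4A / pi) * 10^6 (m -> um)
  d = sqrt(4 * 2.206184 x 10^-11 / pi) * 10^6 = 5.3 um

5.3 um


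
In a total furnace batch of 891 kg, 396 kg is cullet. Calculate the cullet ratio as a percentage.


Cullet ratio = (cullet mass / total batch mass) * 100
  Ratio = 396 / 891 * 100 = 44.44%

44.44%


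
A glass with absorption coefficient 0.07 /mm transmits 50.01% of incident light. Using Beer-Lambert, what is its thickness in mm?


Rearrange T = exp(-alpha * thickness):
  thickness = -ln(T) / alpha
  T = 50.01/100 = 0.5001
  ln(T) = -0.69295
  -ln(T) = 0.69295
  thickness = 0.69295 / 0.07 = 9.9 mm

9.9 mm


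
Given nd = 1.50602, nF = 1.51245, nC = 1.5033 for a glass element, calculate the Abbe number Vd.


Abbe number formula: Vd = (nd - 1) / (nF - nC)
  nd - 1 = 1.50602 - 1 = 0.50602
  nF - nC = 1.51245 - 1.5033 = 0.00915
  Vd = 0.50602 / 0.00915 = 55.3

55.3


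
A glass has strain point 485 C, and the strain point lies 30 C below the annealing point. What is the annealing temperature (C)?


T_anneal = T_strain + gap:
  T_anneal = 485 + 30 = 515 C

515 C


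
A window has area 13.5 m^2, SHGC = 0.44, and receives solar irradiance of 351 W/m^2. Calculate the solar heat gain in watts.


Solar heat gain: Q = Area * SHGC * Irradiance
  Q = 13.5 * 0.44 * 351 = 2084.9 W

2084.9 W


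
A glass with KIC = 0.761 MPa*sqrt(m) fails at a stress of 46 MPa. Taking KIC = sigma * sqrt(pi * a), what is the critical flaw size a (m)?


Rearrange KIC = sigma * sqrt(pi * a):
  sqrt(pi * a) = KIC / sigma
  sqrt(pi * a) = 0.761 / 46 = 0.016543
  a = (KIC / sigma)^2 / pi
  a = 0.016543^2 / pi = 0.0000871 m

0.0000871 m


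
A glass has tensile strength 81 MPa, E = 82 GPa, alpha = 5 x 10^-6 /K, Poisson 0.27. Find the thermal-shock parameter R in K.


Thermal shock resistance: R = sigma * (1 - nu) / (E * alpha)
  Numerator = 81 * (1 - 0.27) = 59.13
  Denominator = 82 * 1000 * (5 x 10^-6) = 0.41
  R = 59.13 / 0.41 = 144.2 K

144.2 K


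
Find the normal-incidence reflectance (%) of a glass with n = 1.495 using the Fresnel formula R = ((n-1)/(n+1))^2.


Fresnel reflectance at normal incidence:
  R = ((n - 1)/(n + 1))^2
  (n - 1)/(n + 1) = (1.495 - 1)/(1.495 + 1) = 0.198397
  R = 0.198397^2 = 0.0393614
  R(%) = 0.0393614 * 100 = 3.936%

3.936%


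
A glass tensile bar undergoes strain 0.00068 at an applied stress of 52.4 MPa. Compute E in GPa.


Young's modulus: E = stress / strain
  E = 52.4 MPa / 0.00068 = 77058.82 MPa
Convert to GPa: 77058.82 / 1000 = 77.06 GPa

77.06 GPa


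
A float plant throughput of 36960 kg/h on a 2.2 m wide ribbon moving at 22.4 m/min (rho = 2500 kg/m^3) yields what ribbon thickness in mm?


Ribbon cross-section from mass balance:
  Volume rate = throughput / density = 36960 / 2500 = 14.784 m^3/h
  thickness = volume rate / (speed * 60 * width), i.e.
  thickness = throughput / (60 * speed * width * density) * 1000
  thickness = 36960 / (60 * 22.4 * 2.2 * 2500) * 1000 = 5.0 mm

5.0 mm


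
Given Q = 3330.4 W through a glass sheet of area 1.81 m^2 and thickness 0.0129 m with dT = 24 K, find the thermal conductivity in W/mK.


Fourier's law rearranged: k = Q * t / (A * dT)
  Numerator = 3330.4 * 0.0129 = 42.96216
  Denominator = 1.81 * 24 = 43.44
  k = 42.96216 / 43.44 = 0.989 W/mK

0.989 W/mK


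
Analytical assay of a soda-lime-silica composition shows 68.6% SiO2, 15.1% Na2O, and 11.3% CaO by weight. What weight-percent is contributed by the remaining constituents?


Sum the three major oxides:
  SiO2 + Na2O + CaO = 68.6 + 15.1 + 11.3 = 95.0%
Subtract from 100%:
  Others = 100 - 95.0 = 5.0%

5.0%


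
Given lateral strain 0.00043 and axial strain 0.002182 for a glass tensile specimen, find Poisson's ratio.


Poisson's ratio: nu = lateral strain / axial strain
  nu = 0.00043 / 0.002182 = 0.1971

0.1971


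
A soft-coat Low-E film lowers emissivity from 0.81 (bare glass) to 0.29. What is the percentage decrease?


Percentage reduction = (1 - coated/uncoated) * 100
  Ratio = 0.29 / 0.81 = 0.358
  Reduction = (1 - 0.358) * 100 = 64.2%

64.2%


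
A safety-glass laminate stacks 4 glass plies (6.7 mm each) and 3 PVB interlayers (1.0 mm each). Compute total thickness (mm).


Total thickness = glass contribution + PVB contribution
  Glass: 4 * 6.7 = 26.8 mm
  PVB: 3 * 1.0 = 3.0 mm
  Total = 26.8 + 3.0 = 29.8 mm

29.8 mm


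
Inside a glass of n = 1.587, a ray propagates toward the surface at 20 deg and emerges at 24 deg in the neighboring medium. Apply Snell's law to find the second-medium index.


Apply Snell's law: n1 * sin(theta1) = n2 * sin(theta2)
  n2 = n1 * sin(theta1) / sin(theta2)
  sin(20) = 0.34202
  sin(24) = 0.406737
  n2 = 1.587 * 0.34202 / 0.406737 = 1.3345

1.3345


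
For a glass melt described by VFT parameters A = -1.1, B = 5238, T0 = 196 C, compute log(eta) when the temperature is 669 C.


VFT equation: log(eta) = A + B / (T - T0)
  T - T0 = 669 - 196 = 473
  B / (T - T0) = 5238 / 473 = 11.074
  log(eta) = -1.1 + 11.074 = 9.974

9.974


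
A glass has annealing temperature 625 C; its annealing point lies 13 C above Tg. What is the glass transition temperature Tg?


Rearrange T_anneal = Tg + offset for Tg:
  Tg = T_anneal - offset = 625 - 13 = 612 C

612 C


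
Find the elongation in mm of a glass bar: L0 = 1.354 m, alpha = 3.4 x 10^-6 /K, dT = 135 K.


Thermal expansion formula: dL = alpha * L0 * dT
  dL = (3.4 x 10^-6) * 1.354 * 135 = 0.00062149 m
Convert to mm: 0.00062149 * 1000 = 0.6215 mm

0.6215 mm


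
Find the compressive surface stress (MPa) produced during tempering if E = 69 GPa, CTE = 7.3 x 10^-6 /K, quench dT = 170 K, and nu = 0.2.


Tempering stress: sigma = E * alpha * dT / (1 - nu)
  E (MPa) = 69 * 1000 = 69000
  Numerator = 69000 * (7.3 x 10^-6) * 170 = 85.629
  Denominator = 1 - 0.2 = 0.8
  sigma = 85.629 / 0.8 = 107.0 MPa

107.0 MPa


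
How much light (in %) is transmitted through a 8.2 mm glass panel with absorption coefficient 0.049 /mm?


Beer-Lambert law: T = exp(-alpha * thickness)
  exponent = -0.049 * 8.2 = -0.4018
  T = exp(-0.4018) = 0.6691
  Percentage = 0.6691 * 100 = 66.91%

66.91%


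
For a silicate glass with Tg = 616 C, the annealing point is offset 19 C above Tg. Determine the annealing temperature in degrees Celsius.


The annealing temperature is Tg plus the offset:
  T_anneal = 616 + 19 = 635 C

635 C


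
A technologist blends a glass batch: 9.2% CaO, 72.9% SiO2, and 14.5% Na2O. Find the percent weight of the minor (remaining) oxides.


Sum the three major oxides:
  SiO2 + Na2O + CaO = 72.9 + 14.5 + 9.2 = 96.6%
Subtract from 100%:
  Others = 100 - 96.6 = 3.4%

3.4%


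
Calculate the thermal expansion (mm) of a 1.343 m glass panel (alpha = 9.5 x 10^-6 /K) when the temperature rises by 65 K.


Thermal expansion formula: dL = alpha * L0 * dT
  dL = (9.5 x 10^-6) * 1.343 * 65 = 0.0008293 m
Convert to mm: 0.0008293 * 1000 = 0.8293 mm

0.8293 mm


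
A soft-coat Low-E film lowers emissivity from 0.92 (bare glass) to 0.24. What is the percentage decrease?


Percentage reduction = (1 - coated/uncoated) * 100
  Ratio = 0.24 / 0.92 = 0.2609
  Reduction = (1 - 0.2609) * 100 = 73.9%

73.9%


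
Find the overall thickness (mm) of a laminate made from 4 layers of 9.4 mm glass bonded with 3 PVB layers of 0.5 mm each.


Total thickness = glass contribution + PVB contribution
  Glass: 4 * 9.4 = 37.6 mm
  PVB: 3 * 0.5 = 1.5 mm
  Total = 37.6 + 1.5 = 39.1 mm

39.1 mm


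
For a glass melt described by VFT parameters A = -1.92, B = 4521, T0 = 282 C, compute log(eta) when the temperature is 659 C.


VFT equation: log(eta) = A + B / (T - T0)
  T - T0 = 659 - 282 = 377
  B / (T - T0) = 4521 / 377 = 11.992
  log(eta) = -1.92 + 11.992 = 10.072

10.072


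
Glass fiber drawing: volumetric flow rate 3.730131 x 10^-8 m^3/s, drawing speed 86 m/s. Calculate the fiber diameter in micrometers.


Cross-sectional area from continuity:
  A = Q / v = 3.730131 x 10^-8 / 86 = 4.337362 x 10^-10 m^2
Diameter from circular cross-section:
  d = sqrt(4A / pi) * 10^6 (m -> um)
  d = sqrt(4 * 4.337362 x 10^-10 / pi) * 10^6 = 23.5 um

23.5 um


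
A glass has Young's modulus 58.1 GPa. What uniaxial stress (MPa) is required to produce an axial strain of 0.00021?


Rearrange E = sigma / epsilon:
  sigma = E * epsilon
  E (MPa) = 58.1 * 1000 = 58100
  sigma = 58100 * 0.00021 = 12.2 MPa

12.2 MPa


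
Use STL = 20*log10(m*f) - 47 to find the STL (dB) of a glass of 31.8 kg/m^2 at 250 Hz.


Mass law: STL = 20 * log10(m * f) - 47
  m * f = 31.8 * 250 = 7950
  log10(7950) = 3.90037
  STL = 20 * 3.90037 - 47 = 78.0074 - 47 = 31.0 dB

31.0 dB


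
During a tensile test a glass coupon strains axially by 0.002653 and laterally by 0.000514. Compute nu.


Poisson's ratio: nu = lateral strain / axial strain
  nu = 0.000514 / 0.002653 = 0.1937

0.1937


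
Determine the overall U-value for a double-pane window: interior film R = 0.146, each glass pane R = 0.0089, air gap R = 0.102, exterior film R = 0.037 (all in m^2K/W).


Total thermal resistance (series):
  R_total = R_in + R_glass + R_air + R_glass + R_out
  R_total = 0.146 + 0.0089 + 0.102 + 0.0089 + 0.037 = 0.3028 m^2K/W
U-value = 1 / R_total = 1 / 0.3028 = 3.303 W/m^2K

3.303 W/m^2K


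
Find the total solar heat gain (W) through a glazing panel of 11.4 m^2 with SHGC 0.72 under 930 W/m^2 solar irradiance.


Solar heat gain: Q = Area * SHGC * Irradiance
  Q = 11.4 * 0.72 * 930 = 7633.4 W

7633.4 W


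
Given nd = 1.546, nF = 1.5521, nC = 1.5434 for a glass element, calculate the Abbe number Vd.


Abbe number formula: Vd = (nd - 1) / (nF - nC)
  nd - 1 = 1.546 - 1 = 0.546
  nF - nC = 1.5521 - 1.5434 = 0.0087
  Vd = 0.546 / 0.0087 = 62.76

62.76


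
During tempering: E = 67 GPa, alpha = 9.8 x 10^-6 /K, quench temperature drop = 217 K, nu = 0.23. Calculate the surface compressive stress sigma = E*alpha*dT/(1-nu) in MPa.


Tempering stress: sigma = E * alpha * dT / (1 - nu)
  E (MPa) = 67 * 1000 = 67000
  Numerator = 67000 * (9.8 x 10^-6) * 217 = 142.4822
  Denominator = 1 - 0.23 = 0.77
  sigma = 142.4822 / 0.77 = 185.0 MPa

185.0 MPa


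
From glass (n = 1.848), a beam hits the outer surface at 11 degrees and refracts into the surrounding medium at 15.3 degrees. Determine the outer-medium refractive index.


Apply Snell's law: n1 * sin(theta1) = n2 * sin(theta2)
  n2 = n1 * sin(theta1) / sin(theta2)
  sin(11) = 0.190809
  sin(15.3) = 0.263873
  n2 = 1.848 * 0.190809 / 0.263873 = 1.3363

1.3363


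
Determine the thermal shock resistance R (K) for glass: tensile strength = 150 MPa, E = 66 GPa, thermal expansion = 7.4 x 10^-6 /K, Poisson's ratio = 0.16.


Thermal shock resistance: R = sigma * (1 - nu) / (E * alpha)
  Numerator = 150 * (1 - 0.16) = 126.0
  Denominator = 66 * 1000 * (7.4 x 10^-6) = 0.4884
  R = 126.0 / 0.4884 = 258.0 K

258.0 K


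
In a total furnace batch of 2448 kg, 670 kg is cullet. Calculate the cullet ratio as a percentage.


Cullet ratio = (cullet mass / total batch mass) * 100
  Ratio = 670 / 2448 * 100 = 27.37%

27.37%


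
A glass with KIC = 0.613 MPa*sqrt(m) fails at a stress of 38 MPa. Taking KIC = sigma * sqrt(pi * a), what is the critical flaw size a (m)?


Rearrange KIC = sigma * sqrt(pi * a):
  sqrt(pi * a) = KIC / sigma
  sqrt(pi * a) = 0.613 / 38 = 0.016132
  a = (KIC / sigma)^2 / pi
  a = 0.016132^2 / pi = 0.0000828 m

0.0000828 m


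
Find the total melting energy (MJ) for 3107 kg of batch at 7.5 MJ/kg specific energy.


Total energy = mass * specific energy
  E = 3107 * 7.5 = 23302.5 MJ

23302.5 MJ


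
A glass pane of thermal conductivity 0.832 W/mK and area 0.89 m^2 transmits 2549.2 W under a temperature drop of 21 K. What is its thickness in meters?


Fourier's law: t = k * A * dT / Q
  t = 0.832 * 0.89 * 21 / 2549.2
  t = 15.55008 / 2549.2 = 0.0061 m

0.0061 m


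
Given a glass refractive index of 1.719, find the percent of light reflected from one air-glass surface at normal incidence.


Fresnel reflectance at normal incidence:
  R = ((n - 1)/(n + 1))^2
  (n - 1)/(n + 1) = (1.719 - 1)/(1.719 + 1) = 0.264435
  R = 0.264435^2 = 0.0699259
  R(%) = 0.0699259 * 100 = 6.993%

6.993%


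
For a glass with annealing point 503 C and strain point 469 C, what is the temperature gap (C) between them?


Gap = T_anneal - T_strain:
  gap = 503 - 469 = 34 C

34 C


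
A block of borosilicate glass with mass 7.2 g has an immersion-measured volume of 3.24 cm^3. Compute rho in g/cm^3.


Use the definition of density:
  rho = mass / volume
  rho = 7.2 / 3.24 = 2.222 g/cm^3

2.222 g/cm^3


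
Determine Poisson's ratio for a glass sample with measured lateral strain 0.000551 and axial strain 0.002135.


Poisson's ratio: nu = lateral strain / axial strain
  nu = 0.000551 / 0.002135 = 0.2581

0.2581


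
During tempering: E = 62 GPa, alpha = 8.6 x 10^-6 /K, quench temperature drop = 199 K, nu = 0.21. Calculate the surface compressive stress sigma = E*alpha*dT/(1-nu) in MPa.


Tempering stress: sigma = E * alpha * dT / (1 - nu)
  E (MPa) = 62 * 1000 = 62000
  Numerator = 62000 * (8.6 x 10^-6) * 199 = 106.1068
  Denominator = 1 - 0.21 = 0.79
  sigma = 106.1068 / 0.79 = 134.3 MPa

134.3 MPa


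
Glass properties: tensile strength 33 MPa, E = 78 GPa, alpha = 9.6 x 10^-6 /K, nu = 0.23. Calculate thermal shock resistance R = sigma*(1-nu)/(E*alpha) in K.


Thermal shock resistance: R = sigma * (1 - nu) / (E * alpha)
  Numerator = 33 * (1 - 0.23) = 25.41
  Denominator = 78 * 1000 * (9.6 x 10^-6) = 0.7488
  R = 25.41 / 0.7488 = 33.9 K

33.9 K


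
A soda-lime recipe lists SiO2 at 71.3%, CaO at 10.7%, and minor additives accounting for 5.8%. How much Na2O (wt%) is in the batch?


Pieces sum to 100%:
  Na2O = 100 - (SiO2 + CaO + others)
  Na2O = 100 - (71.3 + 10.7 + 5.8) = 12.2%

12.2%


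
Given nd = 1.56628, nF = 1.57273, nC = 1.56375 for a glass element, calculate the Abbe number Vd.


Abbe number formula: Vd = (nd - 1) / (nF - nC)
  nd - 1 = 1.56628 - 1 = 0.56628
  nF - nC = 1.57273 - 1.56375 = 0.00898
  Vd = 0.56628 / 0.00898 = 63.06

63.06


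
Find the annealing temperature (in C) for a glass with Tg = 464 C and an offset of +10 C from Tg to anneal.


The annealing temperature is Tg plus the offset:
  T_anneal = 464 + 10 = 474 C

474 C


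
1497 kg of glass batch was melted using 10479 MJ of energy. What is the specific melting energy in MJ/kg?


Rearrange E = m * s for s:
  s = E / m
  s = 10479 / 1497 = 7.0 MJ/kg

7.0 MJ/kg


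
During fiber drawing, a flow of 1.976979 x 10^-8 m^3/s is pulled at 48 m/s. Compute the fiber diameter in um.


Cross-sectional area from continuity:
  A = Q / v = 1.976979 x 10^-8 / 48 = 4.118706 x 10^-10 m^2
Diameter from circular cross-section:
  d = sqrt(4A / pi) * 10^6 (m -> um)
  d = sqrt(4 * 4.118706 x 10^-10 / pi) * 10^6 = 22.9 um

22.9 um


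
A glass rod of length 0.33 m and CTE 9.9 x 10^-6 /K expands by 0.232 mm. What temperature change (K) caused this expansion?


Rearrange dL = alpha * L0 * dT for dT:
  dT = dL / (alpha * L0)
  dL (m) = 0.232 / 1000 = 0.000232
  dT = 0.000232 / ((9.9 x 10^-6) * 0.33) = 71.0 K

71.0 K


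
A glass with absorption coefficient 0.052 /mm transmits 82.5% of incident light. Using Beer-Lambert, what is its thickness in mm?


Rearrange T = exp(-alpha * thickness):
  thickness = -ln(T) / alpha
  T = 82.5/100 = 0.825
  ln(T) = -0.19237
  -ln(T) = 0.19237
  thickness = 0.19237 / 0.052 = 3.7 mm

3.7 mm


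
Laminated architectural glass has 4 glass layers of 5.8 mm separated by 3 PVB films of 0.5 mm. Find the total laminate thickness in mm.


Total thickness = glass contribution + PVB contribution
  Glass: 4 * 5.8 = 23.2 mm
  PVB: 3 * 0.5 = 1.5 mm
  Total = 23.2 + 1.5 = 24.7 mm

24.7 mm


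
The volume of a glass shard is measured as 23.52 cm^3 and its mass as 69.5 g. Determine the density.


Use the definition of density:
  rho = mass / volume
  rho = 69.5 / 23.52 = 2.955 g/cm^3

2.955 g/cm^3


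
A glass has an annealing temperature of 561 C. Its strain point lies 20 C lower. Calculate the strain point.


Strain point = annealing point - difference:
  T_strain = 561 - 20 = 541 C

541 C


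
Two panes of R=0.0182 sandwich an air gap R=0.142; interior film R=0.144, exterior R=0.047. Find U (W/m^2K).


Total thermal resistance (series):
  R_total = R_in + R_glass + R_air + R_glass + R_out
  R_total = 0.144 + 0.0182 + 0.142 + 0.0182 + 0.047 = 0.3694 m^2K/W
U-value = 1 / R_total = 1 / 0.3694 = 2.707 W/m^2K

2.707 W/m^2K


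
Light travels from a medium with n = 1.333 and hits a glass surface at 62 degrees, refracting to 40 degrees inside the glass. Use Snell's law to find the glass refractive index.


Apply Snell's law: n1 * sin(theta1) = n2 * sin(theta2)
  n2 = n1 * sin(theta1) / sin(theta2)
  sin(62) = 0.882948
  sin(40) = 0.642788
  n2 = 1.333 * 0.882948 / 0.642788 = 1.831

1.831


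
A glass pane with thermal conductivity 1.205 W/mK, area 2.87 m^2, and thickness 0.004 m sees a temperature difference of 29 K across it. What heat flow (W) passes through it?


Fourier's law: Q = k * A * dT / t
  Q = 1.205 * 2.87 * 29 / 0.004
  Q = 100.29215 / 0.004 = 25073 W

25073 W


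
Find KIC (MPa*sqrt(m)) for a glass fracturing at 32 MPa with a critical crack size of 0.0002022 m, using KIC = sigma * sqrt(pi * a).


Fracture toughness: KIC = sigma * sqrt(pi * a)
  pi * a = pi * 0.0002022 = 0.00063523
  sqrt(pi * a) = 0.025204
  KIC = 32 * 0.025204 = 0.807 MPa*sqrt(m)

0.807 MPa*sqrt(m)


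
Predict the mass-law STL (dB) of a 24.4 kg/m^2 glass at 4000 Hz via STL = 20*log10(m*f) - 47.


Mass law: STL = 20 * log10(m * f) - 47
  m * f = 24.4 * 4000 = 97600
  log10(97600) = 4.98945
  STL = 20 * 4.98945 - 47 = 99.789 - 47 = 52.8 dB

52.8 dB


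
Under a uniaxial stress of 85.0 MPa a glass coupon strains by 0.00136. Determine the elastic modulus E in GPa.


Young's modulus: E = stress / strain
  E = 85.0 MPa / 0.00136 = 62500 MPa
Convert to GPa: 62500 / 1000 = 62.5 GPa

62.5 GPa


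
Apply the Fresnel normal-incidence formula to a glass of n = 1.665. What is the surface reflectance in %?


Fresnel reflectance at normal incidence:
  R = ((n - 1)/(n + 1))^2
  (n - 1)/(n + 1) = (1.665 - 1)/(1.665 + 1) = 0.249531
  R = 0.249531^2 = 0.0622657
  R(%) = 0.0622657 * 100 = 6.227%

6.227%


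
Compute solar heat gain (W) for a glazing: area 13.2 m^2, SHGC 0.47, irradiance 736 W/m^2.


Solar heat gain: Q = Area * SHGC * Irradiance
  Q = 13.2 * 0.47 * 736 = 4566.1 W

4566.1 W


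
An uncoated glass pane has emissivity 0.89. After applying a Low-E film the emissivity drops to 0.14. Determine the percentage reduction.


Percentage reduction = (1 - coated/uncoated) * 100
  Ratio = 0.14 / 0.89 = 0.1573
  Reduction = (1 - 0.1573) * 100 = 84.3%

84.3%


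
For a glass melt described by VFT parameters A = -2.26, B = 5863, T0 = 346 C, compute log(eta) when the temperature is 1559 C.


VFT equation: log(eta) = A + B / (T - T0)
  T - T0 = 1559 - 346 = 1213
  B / (T - T0) = 5863 / 1213 = 4.833
  log(eta) = -2.26 + 4.833 = 2.573

2.573


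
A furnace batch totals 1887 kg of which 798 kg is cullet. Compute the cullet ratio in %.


Cullet ratio = (cullet mass / total batch mass) * 100
  Ratio = 798 / 1887 * 100 = 42.29%

42.29%


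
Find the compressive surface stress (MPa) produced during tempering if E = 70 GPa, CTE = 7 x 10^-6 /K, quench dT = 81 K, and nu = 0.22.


Tempering stress: sigma = E * alpha * dT / (1 - nu)
  E (MPa) = 70 * 1000 = 70000
  Numerator = 70000 * (7 x 10^-6) * 81 = 39.69
  Denominator = 1 - 0.22 = 0.78
  sigma = 39.69 / 0.78 = 50.9 MPa

50.9 MPa


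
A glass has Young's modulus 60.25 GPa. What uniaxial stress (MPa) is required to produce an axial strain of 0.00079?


Rearrange E = sigma / epsilon:
  sigma = E * epsilon
  E (MPa) = 60.25 * 1000 = 60250
  sigma = 60250 * 0.00079 = 47.6 MPa

47.6 MPa


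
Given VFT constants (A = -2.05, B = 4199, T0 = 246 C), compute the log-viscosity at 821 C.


VFT equation: log(eta) = A + B / (T - T0)
  T - T0 = 821 - 246 = 575
  B / (T - T0) = 4199 / 575 = 7.303
  log(eta) = -2.05 + 7.303 = 5.253

5.253


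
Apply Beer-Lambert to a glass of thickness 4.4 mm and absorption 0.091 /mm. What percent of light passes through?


Beer-Lambert law: T = exp(-alpha * thickness)
  exponent = -0.091 * 4.4 = -0.4004
  T = exp(-0.4004) = 0.6701
  Percentage = 0.6701 * 100 = 67.01%

67.01%


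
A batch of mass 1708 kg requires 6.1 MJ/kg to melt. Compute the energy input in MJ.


Total energy = mass * specific energy
  E = 1708 * 6.1 = 10418.8 MJ

10418.8 MJ


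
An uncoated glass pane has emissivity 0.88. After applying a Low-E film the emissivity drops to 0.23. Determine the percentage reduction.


Percentage reduction = (1 - coated/uncoated) * 100
  Ratio = 0.23 / 0.88 = 0.2614
  Reduction = (1 - 0.2614) * 100 = 73.9%

73.9%


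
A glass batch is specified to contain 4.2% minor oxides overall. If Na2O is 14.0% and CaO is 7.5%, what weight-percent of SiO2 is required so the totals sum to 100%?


Known pieces sum to 100%:
  SiO2 = 100 - (others + Na2O + CaO)
  SiO2 = 100 - (4.2 + 14.0 + 7.5) = 74.3%

74.3%


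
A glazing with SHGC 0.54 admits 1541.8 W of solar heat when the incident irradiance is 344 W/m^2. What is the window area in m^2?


Rearrange Q = Area * SHGC * Irradiance:
  Area = Q / (SHGC * Irradiance)
  Area = 1541.8 / (0.54 * 344) = 8.3 m^2

8.3 m^2


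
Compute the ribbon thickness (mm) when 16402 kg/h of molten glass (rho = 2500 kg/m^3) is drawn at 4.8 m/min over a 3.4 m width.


Ribbon cross-section from mass balance:
  Volume rate = throughput / density = 16402 / 2500 = 6.5608 m^3/h
  thickness = volume rate / (speed * 60 * width), i.e.
  thickness = throughput / (60 * speed * width * density) * 1000
  thickness = 16402 / (60 * 4.8 * 3.4 * 2500) * 1000 = 6.7 mm

6.7 mm


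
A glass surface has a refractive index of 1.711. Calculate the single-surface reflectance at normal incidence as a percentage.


Fresnel reflectance at normal incidence:
  R = ((n - 1)/(n + 1))^2
  (n - 1)/(n + 1) = (1.711 - 1)/(1.711 + 1) = 0.262265
  R = 0.262265^2 = 0.0687829
  R(%) = 0.0687829 * 100 = 6.878%

6.878%


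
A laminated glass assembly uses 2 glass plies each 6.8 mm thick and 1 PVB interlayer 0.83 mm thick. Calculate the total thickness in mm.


Total thickness = glass contribution + PVB contribution
  Glass: 2 * 6.8 = 13.6 mm
  PVB: 1 * 0.83 = 0.83 mm
  Total = 13.6 + 0.83 = 14.43 mm

14.43 mm


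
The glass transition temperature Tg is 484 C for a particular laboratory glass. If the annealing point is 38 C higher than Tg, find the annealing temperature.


The annealing temperature is Tg plus the offset:
  T_anneal = 484 + 38 = 522 C

522 C


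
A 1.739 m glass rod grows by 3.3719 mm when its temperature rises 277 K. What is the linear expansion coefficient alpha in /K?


Rearrange dL = alpha * L0 * dT for alpha:
  alpha = dL / (L0 * dT)
  alpha = (3.3719 / 1000) / (1.739 * 277) = 0.000007 /K = 7 x 10^-6 /K

7 x 10^-6 /K


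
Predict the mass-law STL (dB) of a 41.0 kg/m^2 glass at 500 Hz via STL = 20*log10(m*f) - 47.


Mass law: STL = 20 * log10(m * f) - 47
  m * f = 41.0 * 500 = 20500
  log10(20500) = 4.31175
  STL = 20 * 4.31175 - 47 = 86.235 - 47 = 39.2 dB

39.2 dB


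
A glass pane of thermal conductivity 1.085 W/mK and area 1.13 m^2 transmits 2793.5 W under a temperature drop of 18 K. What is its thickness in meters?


Fourier's law: t = k * A * dT / Q
  t = 1.085 * 1.13 * 18 / 2793.5
  t = 22.0689 / 2793.5 = 0.0079 m

0.0079 m


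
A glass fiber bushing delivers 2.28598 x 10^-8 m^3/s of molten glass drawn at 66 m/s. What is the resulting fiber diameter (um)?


Cross-sectional area from continuity:
  A = Q / v = 2.28598 x 10^-8 / 66 = 3.463606 x 10^-10 m^2
Diameter from circular cross-section:
  d = sqrt(4A / pi) * 10^6 (m -> um)
  d = sqrt(4 * 3.463606 x 10^-10 / pi) * 10^6 = 21.0 um

21.0 um


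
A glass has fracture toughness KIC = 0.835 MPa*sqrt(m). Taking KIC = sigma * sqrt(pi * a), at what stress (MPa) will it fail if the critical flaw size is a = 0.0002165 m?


Rearrange KIC = sigma * sqrt(pi * a):
  sigma = KIC / sqrt(pi * a)
  sqrt(pi * 0.0002165) = 0.02608
  sigma = 0.835 / 0.02608 = 32.02 MPa

32.02 MPa


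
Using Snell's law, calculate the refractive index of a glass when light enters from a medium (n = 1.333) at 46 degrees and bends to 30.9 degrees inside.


Apply Snell's law: n1 * sin(theta1) = n2 * sin(theta2)
  n2 = n1 * sin(theta1) / sin(theta2)
  sin(46) = 0.71934
  sin(30.9) = 0.513541
  n2 = 1.333 * 0.71934 / 0.513541 = 1.8672

1.8672


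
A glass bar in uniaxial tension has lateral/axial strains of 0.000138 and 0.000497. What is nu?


Poisson's ratio: nu = lateral strain / axial strain
  nu = 0.000138 / 0.000497 = 0.2777

0.2777


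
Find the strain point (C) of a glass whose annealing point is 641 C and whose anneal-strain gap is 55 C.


Strain point = annealing point - difference:
  T_strain = 641 - 55 = 586 C

586 C


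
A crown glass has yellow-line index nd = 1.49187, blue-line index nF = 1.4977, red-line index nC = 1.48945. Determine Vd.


Abbe number formula: Vd = (nd - 1) / (nF - nC)
  nd - 1 = 1.49187 - 1 = 0.49187
  nF - nC = 1.4977 - 1.48945 = 0.00825
  Vd = 0.49187 / 0.00825 = 59.62

59.62


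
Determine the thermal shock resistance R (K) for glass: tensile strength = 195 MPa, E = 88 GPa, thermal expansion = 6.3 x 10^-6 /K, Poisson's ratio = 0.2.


Thermal shock resistance: R = sigma * (1 - nu) / (E * alpha)
  Numerator = 195 * (1 - 0.2) = 156.0
  Denominator = 88 * 1000 * (6.3 x 10^-6) = 0.5544
  R = 156.0 / 0.5544 = 281.4 K

281.4 K


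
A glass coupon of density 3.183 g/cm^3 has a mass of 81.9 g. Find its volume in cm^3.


Rearrange rho = m / V:
  V = m / rho
  V = 81.9 / 3.183 = 25.73 cm^3

25.73 cm^3


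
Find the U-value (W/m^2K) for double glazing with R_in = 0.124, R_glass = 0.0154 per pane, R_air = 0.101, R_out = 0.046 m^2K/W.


Total thermal resistance (series):
  R_total = R_in + R_glass + R_air + R_glass + R_out
  R_total = 0.124 + 0.0154 + 0.101 + 0.0154 + 0.046 = 0.3018 m^2K/W
U-value = 1 / R_total = 1 / 0.3018 = 3.313 W/m^2K

3.313 W/m^2K


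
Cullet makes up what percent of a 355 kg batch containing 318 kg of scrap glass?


Cullet ratio = (cullet mass / total batch mass) * 100
  Ratio = 318 / 355 * 100 = 89.58%

89.58%


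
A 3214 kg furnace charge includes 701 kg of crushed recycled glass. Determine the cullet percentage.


Cullet ratio = (cullet mass / total batch mass) * 100
  Ratio = 701 / 3214 * 100 = 21.81%

21.81%


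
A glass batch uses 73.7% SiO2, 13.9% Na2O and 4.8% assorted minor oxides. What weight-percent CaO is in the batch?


Pieces sum to 100%:
  CaO = 100 - (SiO2 + Na2O + others)
  CaO = 100 - (73.7 + 13.9 + 4.8) = 7.6%

7.6%


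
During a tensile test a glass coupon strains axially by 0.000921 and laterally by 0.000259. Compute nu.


Poisson's ratio: nu = lateral strain / axial strain
  nu = 0.000259 / 0.000921 = 0.2812

0.2812


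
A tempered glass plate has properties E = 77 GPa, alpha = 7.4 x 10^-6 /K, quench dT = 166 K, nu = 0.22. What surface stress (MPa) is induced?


Tempering stress: sigma = E * alpha * dT / (1 - nu)
  E (MPa) = 77 * 1000 = 77000
  Numerator = 77000 * (7.4 x 10^-6) * 166 = 94.5868
  Denominator = 1 - 0.22 = 0.78
  sigma = 94.5868 / 0.78 = 121.3 MPa

121.3 MPa


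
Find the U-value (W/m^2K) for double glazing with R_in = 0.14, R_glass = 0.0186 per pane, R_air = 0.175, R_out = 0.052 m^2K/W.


Total thermal resistance (series):
  R_total = R_in + R_glass + R_air + R_glass + R_out
  R_total = 0.14 + 0.0186 + 0.175 + 0.0186 + 0.052 = 0.4042 m^2K/W
U-value = 1 / R_total = 1 / 0.4042 = 2.474 W/m^2K

2.474 W/m^2K


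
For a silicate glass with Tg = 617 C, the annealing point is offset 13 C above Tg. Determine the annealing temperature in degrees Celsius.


The annealing temperature is Tg plus the offset:
  T_anneal = 617 + 13 = 630 C

630 C


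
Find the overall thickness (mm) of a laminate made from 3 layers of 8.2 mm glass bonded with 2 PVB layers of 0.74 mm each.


Total thickness = glass contribution + PVB contribution
  Glass: 3 * 8.2 = 24.6 mm
  PVB: 2 * 0.74 = 1.48 mm
  Total = 24.6 + 1.48 = 26.08 mm

26.08 mm


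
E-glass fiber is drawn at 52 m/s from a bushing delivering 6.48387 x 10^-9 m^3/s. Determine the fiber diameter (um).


Cross-sectional area from continuity:
  A = Q / v = 6.48387 x 10^-9 / 52 = 1.246898 x 10^-10 m^2
Diameter from circular cross-section:
  d = sqrt(4A / pi) * 10^6 (m -> um)
  d = sqrt(4 * 1.246898 x 10^-10 / pi) * 10^6 = 12.6 um

12.6 um


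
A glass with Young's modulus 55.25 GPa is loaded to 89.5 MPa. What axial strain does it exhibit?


Rearrange E = sigma / epsilon:
  epsilon = sigma / E
  E (MPa) = 55.25 * 1000 = 55250
  epsilon = 89.5 / 55250 = 0.00162

0.00162


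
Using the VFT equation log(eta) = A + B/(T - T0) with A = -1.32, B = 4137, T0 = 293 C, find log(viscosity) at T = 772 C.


VFT equation: log(eta) = A + B / (T - T0)
  T - T0 = 772 - 293 = 479
  B / (T - T0) = 4137 / 479 = 8.637
  log(eta) = -1.32 + 8.637 = 7.317

7.317


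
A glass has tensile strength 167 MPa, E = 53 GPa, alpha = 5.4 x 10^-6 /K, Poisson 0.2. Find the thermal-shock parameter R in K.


Thermal shock resistance: R = sigma * (1 - nu) / (E * alpha)
  Numerator = 167 * (1 - 0.2) = 133.6
  Denominator = 53 * 1000 * (5.4 x 10^-6) = 0.2862
  R = 133.6 / 0.2862 = 466.8 K

466.8 K


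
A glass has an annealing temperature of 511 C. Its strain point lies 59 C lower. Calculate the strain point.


Strain point = annealing point - difference:
  T_strain = 511 - 59 = 452 C

452 C


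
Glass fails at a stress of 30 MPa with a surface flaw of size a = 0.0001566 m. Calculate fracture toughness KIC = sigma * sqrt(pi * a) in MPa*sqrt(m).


Fracture toughness: KIC = sigma * sqrt(pi * a)
  pi * a = pi * 0.0001566 = 0.000491973
  sqrt(pi * a) = 0.02218
  KIC = 30 * 0.02218 = 0.665 MPa*sqrt(m)

0.665 MPa*sqrt(m)


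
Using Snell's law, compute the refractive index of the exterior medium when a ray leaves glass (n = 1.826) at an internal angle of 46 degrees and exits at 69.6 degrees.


Apply Snell's law: n1 * sin(theta1) = n2 * sin(theta2)
  n2 = n1 * sin(theta1) / sin(theta2)
  sin(46) = 0.71934
  sin(69.6) = 0.937282
  n2 = 1.826 * 0.71934 / 0.937282 = 1.4014

1.4014


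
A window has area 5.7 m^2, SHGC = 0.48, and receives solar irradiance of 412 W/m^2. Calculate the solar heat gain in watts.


Solar heat gain: Q = Area * SHGC * Irradiance
  Q = 5.7 * 0.48 * 412 = 1127.2 W

1127.2 W


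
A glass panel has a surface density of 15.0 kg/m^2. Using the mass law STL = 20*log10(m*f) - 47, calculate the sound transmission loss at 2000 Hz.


Mass law: STL = 20 * log10(m * f) - 47
  m * f = 15.0 * 2000 = 30000
  log10(30000) = 4.47712
  STL = 20 * 4.47712 - 47 = 89.5424 - 47 = 42.5 dB

42.5 dB


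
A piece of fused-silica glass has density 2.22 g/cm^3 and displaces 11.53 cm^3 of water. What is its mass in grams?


Rearrange rho = m / V:
  m = rho * V
  m = 2.22 * 11.53 = 25.597 g

25.597 g


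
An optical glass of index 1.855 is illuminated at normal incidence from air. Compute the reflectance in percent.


Fresnel reflectance at normal incidence:
  R = ((n - 1)/(n + 1))^2
  (n - 1)/(n + 1) = (1.855 - 1)/(1.855 + 1) = 0.299475
  R = 0.299475^2 = 0.0896853
  R(%) = 0.0896853 * 100 = 8.969%

8.969%


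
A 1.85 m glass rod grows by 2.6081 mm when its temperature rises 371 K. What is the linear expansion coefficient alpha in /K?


Rearrange dL = alpha * L0 * dT for alpha:
  alpha = dL / (L0 * dT)
  alpha = (2.6081 / 1000) / (1.85 * 371) = 0.0000038 /K = 3.8 x 10^-6 /K

3.8 x 10^-6 /K


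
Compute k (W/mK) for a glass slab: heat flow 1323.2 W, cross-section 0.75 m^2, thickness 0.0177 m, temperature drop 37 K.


Fourier's law rearranged: k = Q * t / (A * dT)
  Numerator = 1323.2 * 0.0177 = 23.42064
  Denominator = 0.75 * 37 = 27.75
  k = 23.42064 / 27.75 = 0.844 W/mK

0.844 W/mK


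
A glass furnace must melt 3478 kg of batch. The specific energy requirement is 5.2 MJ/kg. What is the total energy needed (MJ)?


Total energy = mass * specific energy
  E = 3478 * 5.2 = 18085.6 MJ

18085.6 MJ


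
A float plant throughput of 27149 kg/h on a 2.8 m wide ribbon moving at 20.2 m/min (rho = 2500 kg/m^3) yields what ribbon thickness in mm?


Ribbon cross-section from mass balance:
  Volume rate = throughput / density = 27149 / 2500 = 10.8596 m^3/h
  thickness = volume rate / (speed * 60 * width), i.e.
  thickness = throughput / (60 * speed * width * density) * 1000
  thickness = 27149 / (60 * 20.2 * 2.8 * 2500) * 1000 = 3.2 mm

3.2 mm


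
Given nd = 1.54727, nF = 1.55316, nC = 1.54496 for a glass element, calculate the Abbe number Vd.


Abbe number formula: Vd = (nd - 1) / (nF - nC)
  nd - 1 = 1.54727 - 1 = 0.54727
  nF - nC = 1.55316 - 1.54496 = 0.0082
  Vd = 0.54727 / 0.0082 = 66.74

66.74


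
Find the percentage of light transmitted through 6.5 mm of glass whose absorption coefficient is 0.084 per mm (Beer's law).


Beer-Lambert law: T = exp(-alpha * thickness)
  exponent = -0.084 * 6.5 = -0.546
  T = exp(-0.546) = 0.5793
  Percentage = 0.5793 * 100 = 57.93%

57.93%
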